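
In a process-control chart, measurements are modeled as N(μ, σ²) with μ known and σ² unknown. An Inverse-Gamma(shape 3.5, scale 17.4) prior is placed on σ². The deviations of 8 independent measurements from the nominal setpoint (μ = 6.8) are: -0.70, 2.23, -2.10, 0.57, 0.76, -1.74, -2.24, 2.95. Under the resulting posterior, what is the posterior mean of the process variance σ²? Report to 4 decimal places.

4.7941

With known mean μ and an Inverse-Gamma(α, β) prior on σ², the Normal likelihood is conjugate: posterior is Inv-Gamma(α + n/2, β + Σ(xᵢ−μ)²/2).
Σ(xᵢ−μ)² = (-0.70)² + (2.23)² + (-2.10)² + (0.57)² + (0.76)² + (-1.74)² + (-2.24)² + (2.95)² = 27.5231.
Posterior: Inv-Gamma(3.5 + 8/2, 17.4 + 27.5231/2) = Inv-Gamma(7.50, 31.16155).
E[σ²|data] = β/(α−1) = 31.16155/6.50 = 4.7941.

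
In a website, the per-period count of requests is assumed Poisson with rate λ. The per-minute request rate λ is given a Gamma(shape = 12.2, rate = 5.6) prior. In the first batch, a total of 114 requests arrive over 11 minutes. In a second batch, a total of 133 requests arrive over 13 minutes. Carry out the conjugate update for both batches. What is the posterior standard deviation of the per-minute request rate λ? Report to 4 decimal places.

0.5439

With a Gamma(shape α, rate β) prior, the Poisson likelihood is conjugate: the posterior is Gamma(α + ΣXᵢ, β + n).
After batch 1: Gamma(α+S, β+n) = Gamma(12.2+114, 5.6+11) = Gamma(126.2, 16.6).
After batch 2: Gamma(α+S, β+n) = Gamma(126.2+133, 16.6+13) = Gamma(259.2, 29.6).
SD = √α/β = √259.2/29.6 = 0.5439.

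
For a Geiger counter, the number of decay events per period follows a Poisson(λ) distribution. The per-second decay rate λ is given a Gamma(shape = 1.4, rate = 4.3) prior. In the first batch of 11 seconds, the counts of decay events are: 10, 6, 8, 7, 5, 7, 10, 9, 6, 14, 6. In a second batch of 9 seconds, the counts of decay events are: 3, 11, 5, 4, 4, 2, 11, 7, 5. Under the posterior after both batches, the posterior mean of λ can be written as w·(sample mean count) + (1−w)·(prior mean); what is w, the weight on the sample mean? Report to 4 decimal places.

0.8230

With a Gamma(shape α, rate β) prior, the Poisson likelihood is conjugate: the posterior is Gamma(α + ΣXᵢ, β + n).
Total number of seconds: n = 11 + 9 = 20.
Posterior mean = (α₀+S)/(β₀+n) = [n/(β₀+n)]·(S/n) + [β₀/(β₀+n)]·(α₀/β₀), so only n and β₀ enter the weight.
Weight on data w = n/(β₀+n) = 20/(4.3+20) = 20/24.3 = 0.8230.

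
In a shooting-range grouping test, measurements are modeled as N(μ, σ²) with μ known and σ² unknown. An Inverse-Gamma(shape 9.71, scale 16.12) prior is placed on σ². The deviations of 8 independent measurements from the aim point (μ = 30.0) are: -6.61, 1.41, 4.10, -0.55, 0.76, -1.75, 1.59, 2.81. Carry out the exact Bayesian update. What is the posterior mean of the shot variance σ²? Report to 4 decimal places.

With known mean μ and an Inverse-Gamma(α, β) prior on σ², the Normal likelihood is conjugate: posterior is Inv-Gamma(α + n/2, β + Σ(xᵢ−μ)²/2).
Σ(xᵢ−μ)² = (-6.61)² + (1.41)² + (4.10)² + (-0.55)² + (0.76)² + (-1.75)² + (1.59)² + (2.81)² = 76.8570.
Posterior: Inv-Gamma(9.71 + 8/2, 16.12 + 76.8570/2) = Inv-Gamma(13.71, 54.54850).
E[σ²|data] = β/(α−1) = 54.54850/12.71 = 4.2918.

4.2918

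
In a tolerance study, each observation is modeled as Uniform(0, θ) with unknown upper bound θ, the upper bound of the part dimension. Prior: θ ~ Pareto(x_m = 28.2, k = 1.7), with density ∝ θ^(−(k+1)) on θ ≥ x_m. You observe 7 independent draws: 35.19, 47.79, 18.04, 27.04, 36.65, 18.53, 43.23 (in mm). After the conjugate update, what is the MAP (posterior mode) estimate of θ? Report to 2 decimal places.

A Pareto(scale x_m, shape k) prior on the upper bound θ of Uniform(0, θ) is conjugate: posterior is Pareto(max(x_m, max xᵢ), k + n).
Sample maximum = 47.79; prior scale x_m = 28.2 → posterior scale = max = 47.79.
Posterior shape = 1.7 + 7 = 8.7.
The Pareto density is decreasing on [x_m, ∞), so the mode is x_m = 47.79.

47.79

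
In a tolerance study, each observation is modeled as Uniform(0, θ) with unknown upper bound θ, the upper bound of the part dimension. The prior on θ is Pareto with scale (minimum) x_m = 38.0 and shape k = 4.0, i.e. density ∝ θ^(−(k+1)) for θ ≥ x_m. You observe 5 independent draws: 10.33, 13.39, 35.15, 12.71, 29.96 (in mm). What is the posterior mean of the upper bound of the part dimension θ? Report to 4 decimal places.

A Pareto(scale x_m, shape k) prior on the upper bound θ of Uniform(0, θ) is conjugate: posterior is Pareto(max(x_m, max xᵢ), k + n).
Sample maximum = 35.15; prior scale x_m = 38.0 → posterior scale = max = 38.00.
Posterior shape = 4.0 + 5 = 9.0.
E[θ|data] = k·x_m/(k−1) = 9.0·38.00/8.0 = 42.7500.

42.7500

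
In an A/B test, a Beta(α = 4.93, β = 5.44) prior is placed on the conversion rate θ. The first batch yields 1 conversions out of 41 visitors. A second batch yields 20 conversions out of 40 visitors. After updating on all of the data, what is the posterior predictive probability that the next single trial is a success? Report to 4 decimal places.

0.2838

The Beta prior is conjugate to a Binomial/Bernoulli likelihood; the update adds successes to α and failures to β.
After batch 1: Beta(4.93+1, 5.44+40) = Beta(5.93, 45.44).
After batch 2: Beta(5.93+20, 45.44+20) = Beta(25.93, 65.44).
For a single future Bernoulli trial, P(success | data) = α/(α+β) = 0.2838.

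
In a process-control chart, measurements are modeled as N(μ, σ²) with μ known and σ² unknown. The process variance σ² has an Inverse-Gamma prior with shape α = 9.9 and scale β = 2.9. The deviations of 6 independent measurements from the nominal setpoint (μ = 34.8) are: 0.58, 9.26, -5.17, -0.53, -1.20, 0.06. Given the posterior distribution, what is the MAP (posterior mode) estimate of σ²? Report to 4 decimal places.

4.3287

With known mean μ and an Inverse-Gamma(α, β) prior on σ², the Normal likelihood is conjugate: posterior is Inv-Gamma(α + n/2, β + Σ(xᵢ−μ)²/2).
Σ(xᵢ−μ)² = (0.58)² + (9.26)² + (-5.17)² + (-0.53)² + (-1.20)² + (0.06)² = 114.5374.
Posterior: Inv-Gamma(9.9 + 6/2, 2.9 + 114.5374/2) = Inv-Gamma(12.90, 60.16870).
Mode = β/(α+1) = 60.16870/13.90 = 4.3287.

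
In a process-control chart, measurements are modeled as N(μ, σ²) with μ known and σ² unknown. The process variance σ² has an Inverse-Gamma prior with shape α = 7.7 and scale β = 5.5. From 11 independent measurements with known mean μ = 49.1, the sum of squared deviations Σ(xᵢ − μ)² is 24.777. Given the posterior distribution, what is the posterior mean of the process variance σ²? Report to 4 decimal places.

1.4663

With known mean μ and an Inverse-Gamma(α, β) prior on σ², the Normal likelihood is conjugate: posterior is Inv-Gamma(α + n/2, β + Σ(xᵢ−μ)²/2).
Posterior: Inv-Gamma(7.7 + 11/2, 5.5 + 24.777/2) = Inv-Gamma(13.20, 17.8885).
E[σ²|data] = β/(α−1) = 17.8885/12.20 = 1.4663.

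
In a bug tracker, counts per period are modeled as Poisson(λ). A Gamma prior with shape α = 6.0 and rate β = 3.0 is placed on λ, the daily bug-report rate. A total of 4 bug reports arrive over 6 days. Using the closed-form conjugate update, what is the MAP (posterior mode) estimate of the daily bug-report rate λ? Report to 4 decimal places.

1.0000

With a Gamma(shape α, rate β) prior, the Poisson likelihood is conjugate: the posterior is Gamma(α + ΣXᵢ, β + n).
Posterior: Gamma(α+S, β+n) = Gamma(6.0+4, 3.0+6) = Gamma(10.0, 9.0).
Mode of Gamma(α,β) for α≥1 is (α−1)/β = 9.0/9.0 = 1.0000.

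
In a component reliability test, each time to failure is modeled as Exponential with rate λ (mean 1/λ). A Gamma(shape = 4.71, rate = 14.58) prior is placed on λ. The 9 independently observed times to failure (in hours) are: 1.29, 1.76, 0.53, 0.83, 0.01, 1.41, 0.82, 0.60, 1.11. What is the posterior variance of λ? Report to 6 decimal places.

0.026053

With a Gamma(shape α, rate β) prior on the exponential rate λ, the posterior after n observations with total T = Σxᵢ is Gamma(α+n, β+T).
Sum of observations T = 8.36 hours; n = 9.
Posterior: Gamma(4.71+9, 14.58+8.36) = Gamma(13.71, 22.94).
Var = α/β² = 0.026053.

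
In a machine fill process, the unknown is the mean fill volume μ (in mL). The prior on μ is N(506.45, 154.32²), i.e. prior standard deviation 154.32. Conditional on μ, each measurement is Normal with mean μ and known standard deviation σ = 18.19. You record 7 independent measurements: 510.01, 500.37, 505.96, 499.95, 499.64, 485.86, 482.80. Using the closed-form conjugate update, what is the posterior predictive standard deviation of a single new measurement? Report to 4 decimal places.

19.4435

For Normal data with known variance σ², a Normal(μ₀, σ₀²) prior on μ is conjugate. Posterior precision = 1/σ₀² + n/σ²; posterior mean is the precision-weighted average of μ₀ and x̄.
σ₀² = 154.32² = 23814.6624, σ² = 18.19² = 330.8761; σ² + n·σ₀² = 330.8761 + 7·23814.6624 = 167033.5129.
Posterior precision = 1/σ₀² + n/σ² = 1/23814.6624 + 7/330.8761 = (σ² + n·σ₀²)/(σ₀²σ²) = 167033.5129/(23814.6624·330.8761); posterior variance σₙ² = σ₀²σ²/(σ² + n·σ₀²) = 23814.6624·330.8761/167033.5129 = 47.174381.
Predictive variance for one new observation = σₙ² + σ² = 23814.6624·330.8761/167033.5129 + 330.8761 = σ²·(σ₀² + 167033.5129)/167033.5129 = 330.8761·190848.1753/167033.5129 = 378.050481; SD = √(330.8761·190848.1753/167033.5129) = 19.4435.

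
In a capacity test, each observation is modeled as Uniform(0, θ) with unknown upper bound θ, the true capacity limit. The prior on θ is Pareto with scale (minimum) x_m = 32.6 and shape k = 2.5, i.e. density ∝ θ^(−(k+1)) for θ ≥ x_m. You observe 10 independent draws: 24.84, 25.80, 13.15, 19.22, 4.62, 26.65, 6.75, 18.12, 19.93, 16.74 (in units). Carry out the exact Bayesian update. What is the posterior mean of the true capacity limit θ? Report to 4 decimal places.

A Pareto(scale x_m, shape k) prior on the upper bound θ of Uniform(0, θ) is conjugate: posterior is Pareto(max(x_m, max xᵢ), k + n).
Sample maximum = 26.65; prior scale x_m = 32.6 → posterior scale = max = 32.60.
Posterior shape = 2.5 + 10 = 12.5.
E[θ|data] = k·x_m/(k−1) = 12.5·32.60/11.5 = 35.4348.

35.4348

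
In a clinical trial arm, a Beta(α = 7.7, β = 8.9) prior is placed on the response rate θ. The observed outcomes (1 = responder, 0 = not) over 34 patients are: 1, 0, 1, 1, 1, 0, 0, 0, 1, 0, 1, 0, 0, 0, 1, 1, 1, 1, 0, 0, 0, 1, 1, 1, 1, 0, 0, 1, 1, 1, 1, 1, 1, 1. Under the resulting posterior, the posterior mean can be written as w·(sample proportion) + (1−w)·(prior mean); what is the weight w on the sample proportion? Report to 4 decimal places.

The Beta prior is conjugate to a Binomial/Bernoulli likelihood; the update adds successes to α and failures to β.
Posterior mean = (α₀+k)/(α₀+β₀+n) = [n/(α₀+β₀+n)]·(k/n) + [(α₀+β₀)/(α₀+β₀+n)]·α₀/(α₀+β₀), so only n and the prior enter the weight.
The weight on the data is w = n/(α₀+β₀+n) = 34/(7.7+8.9+34) = 34/50.6 = 0.6719.

0.6719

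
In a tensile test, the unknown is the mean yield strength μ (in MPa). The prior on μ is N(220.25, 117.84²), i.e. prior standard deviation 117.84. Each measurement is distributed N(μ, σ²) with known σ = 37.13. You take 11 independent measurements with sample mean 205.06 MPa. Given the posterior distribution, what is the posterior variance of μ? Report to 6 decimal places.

For Normal data with known variance σ², a Normal(μ₀, σ₀²) prior on μ is conjugate. Posterior precision = 1/σ₀² + n/σ²; posterior mean is the precision-weighted average of μ₀ and x̄.
σ₀² = 117.84² = 13886.2656, σ² = 37.13² = 1378.6369; σ² + n·σ₀² = 1378.6369 + 11·13886.2656 = 154127.5585.
Posterior precision = 1/σ₀² + n/σ² = 1/13886.2656 + 11/1378.6369 = (σ² + n·σ₀²)/(σ₀²σ²) = 154127.5585/(13886.2656·1378.6369); posterior variance σₙ² = σ₀²σ²/(σ² + n·σ₀²) = 13886.2656·1378.6369/154127.5585 = 124.209573.

124.209573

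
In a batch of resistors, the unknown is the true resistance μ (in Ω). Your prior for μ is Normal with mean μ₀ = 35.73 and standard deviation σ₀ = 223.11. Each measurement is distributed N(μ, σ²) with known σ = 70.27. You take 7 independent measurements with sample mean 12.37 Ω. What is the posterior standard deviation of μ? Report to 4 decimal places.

For Normal data with known variance σ², a Normal(μ₀, σ₀²) prior on μ is conjugate. Posterior precision = 1/σ₀² + n/σ²; posterior mean is the precision-weighted average of μ₀ and x̄.
σ₀² = 223.11² = 49778.0721, σ² = 70.27² = 4937.8729; σ² + n·σ₀² = 4937.8729 + 7·49778.0721 = 353384.3776.
Posterior precision = 1/σ₀² + n/σ² = 1/49778.0721 + 7/4937.8729 = (σ² + n·σ₀²)/(σ₀²σ²) = 353384.3776/(49778.0721·4937.8729); posterior variance σₙ² = σ₀²σ²/(σ² + n·σ₀²) = 49778.0721·4937.8729/353384.3776 = 695.553649.
Posterior SD = √σₙ² = √(49778.0721·4937.8729/353384.3776) = 26.3734.

26.3734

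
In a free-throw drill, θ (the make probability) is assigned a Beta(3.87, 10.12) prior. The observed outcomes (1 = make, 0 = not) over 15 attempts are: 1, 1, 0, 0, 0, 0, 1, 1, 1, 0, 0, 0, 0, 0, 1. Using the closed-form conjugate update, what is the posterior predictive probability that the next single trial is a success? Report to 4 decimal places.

The Beta prior is conjugate to a Binomial/Bernoulli likelihood; the update adds successes to α and failures to β.
Posterior: Beta(α+k, β+n−k) = Beta(3.87+6, 10.12+9) = Beta(9.87, 19.12).
For a single future Bernoulli trial, P(success | data) = α/(α+β) = 0.3405.

0.3405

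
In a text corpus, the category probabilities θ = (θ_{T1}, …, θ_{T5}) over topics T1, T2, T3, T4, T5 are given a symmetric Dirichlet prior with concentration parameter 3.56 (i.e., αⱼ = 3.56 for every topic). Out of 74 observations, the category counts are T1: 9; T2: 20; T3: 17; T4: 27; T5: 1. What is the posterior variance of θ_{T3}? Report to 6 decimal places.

0.001873

The Dirichlet prior is conjugate to the Multinomial likelihood: each posterior αⱼ = prior αⱼ + observed count nⱼ.
Posterior concentration: (12.56, 23.56, 20.56, 30.56, 4.56), total = 91.80.
Var[θ_j] = α_j(Σα−α_j)/((Σα)²(Σα+1)) = 20.56·71.24/(91.80²·92.80) = 0.001873.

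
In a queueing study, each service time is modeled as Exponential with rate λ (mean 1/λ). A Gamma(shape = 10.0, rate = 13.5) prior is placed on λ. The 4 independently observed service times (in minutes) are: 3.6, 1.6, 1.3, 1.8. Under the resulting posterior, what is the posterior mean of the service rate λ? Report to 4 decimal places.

0.6422

With a Gamma(shape α, rate β) prior on the exponential rate λ, the posterior after n observations with total T = Σxᵢ is Gamma(α+n, β+T).
Sum of observations T = 8.3 minutes; n = 4.
Posterior: Gamma(10.0+4, 13.5+8.3) = Gamma(14.0, 21.8).
Posterior mean of λ = α/β = 14.0/21.8 = 0.6422.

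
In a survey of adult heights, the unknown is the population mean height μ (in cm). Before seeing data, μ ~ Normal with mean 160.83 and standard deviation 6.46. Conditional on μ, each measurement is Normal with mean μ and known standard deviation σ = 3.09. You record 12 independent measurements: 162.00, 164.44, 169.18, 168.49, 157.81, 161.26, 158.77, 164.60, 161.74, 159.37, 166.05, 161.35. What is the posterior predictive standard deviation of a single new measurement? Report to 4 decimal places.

3.2139

For Normal data with known variance σ², a Normal(μ₀, σ₀²) prior on μ is conjugate. Posterior precision = 1/σ₀² + n/σ²; posterior mean is the precision-weighted average of μ₀ and x̄.
σ₀² = 6.46² = 41.7316, σ² = 3.09² = 9.5481; σ² + n·σ₀² = 9.5481 + 12·41.7316 = 510.3273.
Posterior precision = 1/σ₀² + n/σ² = 1/41.7316 + 12/9.5481 = (σ² + n·σ₀²)/(σ₀²σ²) = 510.3273/(41.7316·9.5481); posterior variance σₙ² = σ₀²σ²/(σ² + n·σ₀²) = 41.7316·9.5481/510.3273 = 0.780788.
Predictive variance for one new observation = σₙ² + σ² = 41.7316·9.5481/510.3273 + 9.5481 = σ²·(σ₀² + 510.3273)/510.3273 = 9.5481·552.0589/510.3273 = 10.328888; SD = √(9.5481·552.0589/510.3273) = 3.2139.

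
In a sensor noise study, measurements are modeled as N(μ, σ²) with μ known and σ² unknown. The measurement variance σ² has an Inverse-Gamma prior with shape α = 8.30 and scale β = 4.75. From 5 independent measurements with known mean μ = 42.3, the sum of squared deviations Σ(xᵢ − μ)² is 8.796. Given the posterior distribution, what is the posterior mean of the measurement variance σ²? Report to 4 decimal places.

With known mean μ and an Inverse-Gamma(α, β) prior on σ², the Normal likelihood is conjugate: posterior is Inv-Gamma(α + n/2, β + Σ(xᵢ−μ)²/2).
Posterior: Inv-Gamma(8.30 + 5/2, 4.75 + 8.796/2) = Inv-Gamma(10.80, 9.1480).
E[σ²|data] = β/(α−1) = 9.1480/9.80 = 0.9335.

0.9335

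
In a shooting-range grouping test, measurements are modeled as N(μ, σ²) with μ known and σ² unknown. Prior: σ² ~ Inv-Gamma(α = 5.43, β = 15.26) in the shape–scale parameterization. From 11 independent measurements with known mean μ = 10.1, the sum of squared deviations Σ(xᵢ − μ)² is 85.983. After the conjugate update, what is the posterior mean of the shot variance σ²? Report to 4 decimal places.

5.8662

With known mean μ and an Inverse-Gamma(α, β) prior on σ², the Normal likelihood is conjugate: posterior is Inv-Gamma(α + n/2, β + Σ(xᵢ−μ)²/2).
Posterior: Inv-Gamma(5.43 + 11/2, 15.26 + 85.983/2) = Inv-Gamma(10.93, 58.2515).
E[σ²|data] = β/(α−1) = 58.2515/9.93 = 5.8662.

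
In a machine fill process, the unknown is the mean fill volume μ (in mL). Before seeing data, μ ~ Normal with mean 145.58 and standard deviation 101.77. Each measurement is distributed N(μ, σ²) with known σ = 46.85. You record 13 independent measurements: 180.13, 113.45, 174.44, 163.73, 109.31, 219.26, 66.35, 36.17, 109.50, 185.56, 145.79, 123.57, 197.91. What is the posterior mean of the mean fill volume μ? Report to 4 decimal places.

140.4808

For Normal data with known variance σ², a Normal(μ₀, σ₀²) prior on μ is conjugate. Posterior precision = 1/σ₀² + n/σ²; posterior mean is the precision-weighted average of μ₀ and x̄.
Σxᵢ = 180.13 + 113.45 + 174.44 + 163.73 + 109.31 + 219.26 + 66.35 + 36.17 + 109.50 + 185.56 + 145.79 + 123.57 + 197.91 = 1825.17, so n·x̄ = 1825.17.
σ₀² = 101.77² = 10357.1329, σ² = 46.85² = 2194.9225; σ² + n·σ₀² = 2194.9225 + 13·10357.1329 = 136837.6502.
Posterior mean = (μ₀/σ₀² + n·x̄/σ²)/(1/σ₀² + n/σ²) = (σ²·μ₀ + σ₀²·n·x̄)/(σ² + n·σ₀²) = (2194.9225·145.58 + 10357.1329·1825.17)/136837.6502 = 19223065.072643/136837.6502 = 140.4808.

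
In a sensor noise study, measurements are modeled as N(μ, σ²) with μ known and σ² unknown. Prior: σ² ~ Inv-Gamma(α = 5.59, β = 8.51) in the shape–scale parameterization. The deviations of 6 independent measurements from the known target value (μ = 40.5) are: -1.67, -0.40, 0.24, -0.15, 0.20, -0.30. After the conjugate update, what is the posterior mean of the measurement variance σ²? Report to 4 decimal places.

1.3293

With known mean μ and an Inverse-Gamma(α, β) prior on σ², the Normal likelihood is conjugate: posterior is Inv-Gamma(α + n/2, β + Σ(xᵢ−μ)²/2).
Σ(xᵢ−μ)² = (-1.67)² + (-0.40)² + (0.24)² + (-0.15)² + (0.20)² + (-0.30)² = 3.1590.
Posterior: Inv-Gamma(5.59 + 6/2, 8.51 + 3.1590/2) = Inv-Gamma(8.59, 10.08950).
E[σ²|data] = β/(α−1) = 10.08950/7.59 = 1.3293.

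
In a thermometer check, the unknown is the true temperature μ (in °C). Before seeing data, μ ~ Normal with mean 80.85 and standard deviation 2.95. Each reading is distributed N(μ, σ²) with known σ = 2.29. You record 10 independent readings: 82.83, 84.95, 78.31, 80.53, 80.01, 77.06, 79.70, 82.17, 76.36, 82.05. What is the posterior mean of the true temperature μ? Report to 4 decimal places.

For Normal data with known variance σ², a Normal(μ₀, σ₀²) prior on μ is conjugate. Posterior precision = 1/σ₀² + n/σ²; posterior mean is the precision-weighted average of μ₀ and x̄.
Σxᵢ = 82.83 + 84.95 + 78.31 + 80.53 + 80.01 + 77.06 + 79.70 + 82.17 + 76.36 + 82.05 = 803.97, so n·x̄ = 803.97.
σ₀² = 2.95² = 8.7025, σ² = 2.29² = 5.2441; σ² + n·σ₀² = 5.2441 + 10·8.7025 = 92.2691.
Posterior mean = (μ₀/σ₀² + n·x̄/σ²)/(1/σ₀² + n/σ²) = (σ²·μ₀ + σ₀²·n·x̄)/(σ² + n·σ₀²) = (5.2441·80.85 + 8.7025·803.97)/92.2691 = 7420.53441/92.2691 = 80.4227.

80.4227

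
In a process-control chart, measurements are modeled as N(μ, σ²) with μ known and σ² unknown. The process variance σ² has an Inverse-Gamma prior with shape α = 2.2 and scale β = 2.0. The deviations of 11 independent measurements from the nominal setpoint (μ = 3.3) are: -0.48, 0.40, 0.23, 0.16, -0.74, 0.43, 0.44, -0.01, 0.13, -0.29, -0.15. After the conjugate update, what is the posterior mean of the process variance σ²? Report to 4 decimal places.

With known mean μ and an Inverse-Gamma(α, β) prior on σ², the Normal likelihood is conjugate: posterior is Inv-Gamma(α + n/2, β + Σ(xᵢ−μ)²/2).
Σ(xᵢ−μ)² = (-0.48)² + (0.40)² + (0.23)² + (0.16)² + (-0.74)² + (0.43)² + (0.44)² + (-0.01)² + (0.13)² + (-0.29)² + (-0.15)² = 1.5186.
Posterior: Inv-Gamma(2.2 + 11/2, 2.0 + 1.5186/2) = Inv-Gamma(7.70, 2.75930).
E[σ²|data] = β/(α−1) = 2.75930/6.70 = 0.4118.

0.4118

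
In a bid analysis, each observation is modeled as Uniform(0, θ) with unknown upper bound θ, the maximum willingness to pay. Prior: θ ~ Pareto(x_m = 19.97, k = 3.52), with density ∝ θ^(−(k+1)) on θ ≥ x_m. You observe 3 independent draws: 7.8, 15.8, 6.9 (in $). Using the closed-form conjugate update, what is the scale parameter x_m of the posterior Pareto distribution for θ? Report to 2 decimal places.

A Pareto(scale x_m, shape k) prior on the upper bound θ of Uniform(0, θ) is conjugate: posterior is Pareto(max(x_m, max xᵢ), k + n).
Sample maximum = 15.8; prior scale x_m = 19.97 → posterior scale = max = 19.97.
Posterior shape = 3.52 + 3 = 6.52.
Posterior scale x_m = 19.97.

19.97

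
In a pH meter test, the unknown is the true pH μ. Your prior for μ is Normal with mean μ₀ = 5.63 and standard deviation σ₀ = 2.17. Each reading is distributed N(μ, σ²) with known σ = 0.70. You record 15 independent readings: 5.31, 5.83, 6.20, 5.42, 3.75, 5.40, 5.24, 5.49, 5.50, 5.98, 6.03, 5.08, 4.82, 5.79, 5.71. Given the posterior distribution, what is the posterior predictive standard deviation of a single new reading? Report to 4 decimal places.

0.7228

For Normal data with known variance σ², a Normal(μ₀, σ₀²) prior on μ is conjugate. Posterior precision = 1/σ₀² + n/σ²; posterior mean is the precision-weighted average of μ₀ and x̄.
σ₀² = 2.17² = 4.7089, σ² = 0.70² = 0.49; σ² + n·σ₀² = 0.49 + 15·4.7089 = 71.1235.
Posterior precision = 1/σ₀² + n/σ² = 1/4.7089 + 15/0.49 = (σ² + n·σ₀²)/(σ₀²σ²) = 71.1235/(4.7089·0.49); posterior variance σₙ² = σ₀²σ²/(σ² + n·σ₀²) = 4.7089·0.49/71.1235 = 0.032442.
Predictive variance for one new observation = σₙ² + σ² = 4.7089·0.49/71.1235 + 0.49 = σ²·(σ₀² + 71.1235)/71.1235 = 0.49·75.8324/71.1235 = 0.522442; SD = √(0.49·75.8324/71.1235) = 0.7228.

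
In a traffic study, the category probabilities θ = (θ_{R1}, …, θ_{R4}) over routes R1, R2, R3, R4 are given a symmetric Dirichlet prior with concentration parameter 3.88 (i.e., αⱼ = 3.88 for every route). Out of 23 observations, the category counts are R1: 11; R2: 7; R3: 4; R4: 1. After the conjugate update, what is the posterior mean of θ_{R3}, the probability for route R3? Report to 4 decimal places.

The Dirichlet prior is conjugate to the Multinomial likelihood: each posterior αⱼ = prior αⱼ + observed count nⱼ.
Posterior concentration: (14.88, 10.88, 7.88, 4.88), total = 38.52.
E[θ_{R3}|data] = α_{R3}/Σα = 7.88/38.52 = 0.2046.

0.2046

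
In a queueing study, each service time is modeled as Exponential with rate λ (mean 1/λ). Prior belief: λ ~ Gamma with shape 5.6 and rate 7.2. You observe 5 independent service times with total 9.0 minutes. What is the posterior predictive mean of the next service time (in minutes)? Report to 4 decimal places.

1.6875

With a Gamma(shape α, rate β) prior on the exponential rate λ, the posterior after n observations with total T = Σxᵢ is Gamma(α+n, β+T).
Posterior: Gamma(5.6+5, 7.2+9.0) = Gamma(10.6, 16.2).
The predictive distribution for the next observation is Lomax; its mean is β/(α−1) = 16.2/9.6 = 1.6875.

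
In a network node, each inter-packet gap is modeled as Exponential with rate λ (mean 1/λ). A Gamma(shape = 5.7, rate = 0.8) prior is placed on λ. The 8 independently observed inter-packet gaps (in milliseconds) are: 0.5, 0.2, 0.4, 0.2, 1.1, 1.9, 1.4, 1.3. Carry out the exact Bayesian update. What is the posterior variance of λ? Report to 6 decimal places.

With a Gamma(shape α, rate β) prior on the exponential rate λ, the posterior after n observations with total T = Σxᵢ is Gamma(α+n, β+T).
Sum of observations T = 7.0 milliseconds; n = 8.
Posterior: Gamma(5.7+8, 0.8+7.0) = Gamma(13.7, 7.8).
Var = α/β² = 0.225181.

0.225181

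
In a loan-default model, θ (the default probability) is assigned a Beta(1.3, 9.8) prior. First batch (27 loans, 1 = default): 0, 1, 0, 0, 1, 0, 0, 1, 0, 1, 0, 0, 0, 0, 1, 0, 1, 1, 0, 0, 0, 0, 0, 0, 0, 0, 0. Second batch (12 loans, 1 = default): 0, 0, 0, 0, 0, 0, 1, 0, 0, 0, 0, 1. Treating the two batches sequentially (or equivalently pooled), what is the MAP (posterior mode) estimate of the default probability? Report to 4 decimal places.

The Beta prior is conjugate to a Binomial/Bernoulli likelihood; the update adds successes to α and failures to β.
After batch 1: Beta(1.3+7, 9.8+20) = Beta(8.3, 29.8).
After batch 2: Beta(8.3+2, 29.8+10) = Beta(10.3, 39.8).
Mode of Beta(a,b) for a,b>1 is (a−1)/(a+b−2) = 9.3/48.1 = 0.1933.

0.1933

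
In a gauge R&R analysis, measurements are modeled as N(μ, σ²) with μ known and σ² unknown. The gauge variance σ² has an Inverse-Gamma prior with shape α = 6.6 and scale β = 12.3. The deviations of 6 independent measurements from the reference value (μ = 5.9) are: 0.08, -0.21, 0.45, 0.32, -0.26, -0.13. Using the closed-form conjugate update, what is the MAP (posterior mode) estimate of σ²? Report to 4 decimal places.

With known mean μ and an Inverse-Gamma(α, β) prior on σ², the Normal likelihood is conjugate: posterior is Inv-Gamma(α + n/2, β + Σ(xᵢ−μ)²/2).
Σ(xᵢ−μ)² = (0.08)² + (-0.21)² + (0.45)² + (0.32)² + (-0.26)² + (-0.13)² = 0.4399.
Posterior: Inv-Gamma(6.6 + 6/2, 12.3 + 0.4399/2) = Inv-Gamma(9.60, 12.51995).
Mode = β/(α+1) = 12.51995/10.60 = 1.1811.

1.1811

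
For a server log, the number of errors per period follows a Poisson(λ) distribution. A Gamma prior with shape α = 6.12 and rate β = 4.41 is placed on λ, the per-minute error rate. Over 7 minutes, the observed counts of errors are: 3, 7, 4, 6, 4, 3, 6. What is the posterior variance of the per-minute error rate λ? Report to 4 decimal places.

With a Gamma(shape α, rate β) prior, the Poisson likelihood is conjugate: the posterior is Gamma(α + ΣXᵢ, β + n).
Sum of counts S = 33 over n = 7 minutes.
Posterior: Gamma(α+S, β+n) = Gamma(6.12+33, 4.41+7) = Gamma(39.12, 11.41).
Var = α/β² = 39.12/11.41² = 0.3005.

0.3005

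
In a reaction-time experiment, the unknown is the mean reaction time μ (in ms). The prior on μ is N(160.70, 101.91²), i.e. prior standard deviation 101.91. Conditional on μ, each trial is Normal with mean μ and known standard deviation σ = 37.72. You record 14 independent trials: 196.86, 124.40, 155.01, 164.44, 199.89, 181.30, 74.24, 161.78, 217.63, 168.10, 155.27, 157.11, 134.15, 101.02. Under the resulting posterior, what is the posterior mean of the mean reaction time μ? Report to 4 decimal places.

For Normal data with known variance σ², a Normal(μ₀, σ₀²) prior on μ is conjugate. Posterior precision = 1/σ₀² + n/σ²; posterior mean is the precision-weighted average of μ₀ and x̄.
Σxᵢ = 196.86 + 124.40 + 155.01 + 164.44 + 199.89 + 181.30 + 74.24 + 161.78 + 217.63 + 168.10 + 155.27 + 157.11 + 134.15 + 101.02 = 2191.2, so n·x̄ = 2191.2.
σ₀² = 101.91² = 10385.6481, σ² = 37.72² = 1422.7984; σ² + n·σ₀² = 1422.7984 + 14·10385.6481 = 146821.8718.
Posterior mean = (μ₀/σ₀² + n·x̄/σ²)/(1/σ₀² + n/σ²) = (σ²·μ₀ + σ₀²·n·x̄)/(σ² + n·σ₀²) = (1422.7984·160.70 + 10385.6481·2191.2)/146821.8718 = 22985675.8196/146821.8718 = 156.5548.

156.5548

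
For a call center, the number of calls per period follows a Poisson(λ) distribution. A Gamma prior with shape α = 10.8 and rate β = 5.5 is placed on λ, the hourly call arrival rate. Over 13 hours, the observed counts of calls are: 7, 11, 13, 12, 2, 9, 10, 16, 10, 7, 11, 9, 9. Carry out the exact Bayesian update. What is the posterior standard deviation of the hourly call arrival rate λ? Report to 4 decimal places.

With a Gamma(shape α, rate β) prior, the Poisson likelihood is conjugate: the posterior is Gamma(α + ΣXᵢ, β + n).
Sum of counts S = 126 over n = 13 hours.
Posterior: Gamma(α+S, β+n) = Gamma(10.8+126, 5.5+13) = Gamma(136.8, 18.5).
SD = √α/β = √136.8/18.5 = 0.6322.

0.6322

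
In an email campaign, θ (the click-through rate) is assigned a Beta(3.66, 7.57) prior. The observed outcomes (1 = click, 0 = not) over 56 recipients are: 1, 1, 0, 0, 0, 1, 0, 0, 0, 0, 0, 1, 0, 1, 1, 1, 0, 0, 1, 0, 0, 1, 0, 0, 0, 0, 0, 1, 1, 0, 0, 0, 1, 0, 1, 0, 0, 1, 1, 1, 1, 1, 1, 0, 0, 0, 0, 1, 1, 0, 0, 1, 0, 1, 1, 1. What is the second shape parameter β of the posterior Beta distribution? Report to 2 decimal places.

The Beta prior is conjugate to a Binomial/Bernoulli likelihood; the update adds successes to α and failures to β.
Posterior: Beta(α+k, β+n−k) = Beta(3.66+25, 7.57+31) = Beta(28.66, 38.57).
Posterior β = 38.57.

38.57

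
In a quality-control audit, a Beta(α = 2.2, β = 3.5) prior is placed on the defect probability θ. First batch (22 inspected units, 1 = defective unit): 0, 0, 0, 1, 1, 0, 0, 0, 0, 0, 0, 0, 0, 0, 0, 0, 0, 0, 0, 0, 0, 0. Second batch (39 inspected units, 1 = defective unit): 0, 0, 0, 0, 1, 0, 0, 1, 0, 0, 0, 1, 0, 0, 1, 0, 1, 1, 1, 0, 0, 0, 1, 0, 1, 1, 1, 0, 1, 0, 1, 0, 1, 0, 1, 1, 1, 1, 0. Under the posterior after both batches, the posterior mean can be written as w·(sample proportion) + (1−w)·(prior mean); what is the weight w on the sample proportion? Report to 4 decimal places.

The Beta prior is conjugate to a Binomial/Bernoulli likelihood; the update adds successes to α and failures to β.
Total number of inspected units: n = 22 + 39 = 61.
Posterior mean = (α₀+k)/(α₀+β₀+n) = [n/(α₀+β₀+n)]·(k/n) + [(α₀+β₀)/(α₀+β₀+n)]·α₀/(α₀+β₀), so only n and the prior enter the weight.
The weight on the data is w = n/(α₀+β₀+n) = 61/(2.2+3.5+61) = 61/66.7 = 0.9145.

0.9145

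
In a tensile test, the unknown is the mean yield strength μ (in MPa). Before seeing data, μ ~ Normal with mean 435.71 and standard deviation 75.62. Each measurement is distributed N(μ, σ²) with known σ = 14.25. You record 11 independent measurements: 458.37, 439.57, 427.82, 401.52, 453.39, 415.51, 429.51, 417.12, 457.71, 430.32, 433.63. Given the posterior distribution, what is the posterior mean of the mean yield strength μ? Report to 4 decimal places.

For Normal data with known variance σ², a Normal(μ₀, σ₀²) prior on μ is conjugate. Posterior precision = 1/σ₀² + n/σ²; posterior mean is the precision-weighted average of μ₀ and x̄.
Σxᵢ = 458.37 + 439.57 + 427.82 + 401.52 + 453.39 + 415.51 + 429.51 + 417.12 + 457.71 + 430.32 + 433.63 = 4764.47, so n·x̄ = 4764.47.
σ₀² = 75.62² = 5718.3844, σ² = 14.25² = 203.0625; σ² + n·σ₀² = 203.0625 + 11·5718.3844 = 63105.2909.
Posterior mean = (μ₀/σ₀² + n·x̄/σ²)/(1/σ₀² + n/σ²) = (σ²·μ₀ + σ₀²·n·x̄)/(σ² + n·σ₀²) = (203.0625·435.71 + 5718.3844·4764.47)/63105.2909 = 27333547.284143/63105.2909 = 433.1419.

433.1419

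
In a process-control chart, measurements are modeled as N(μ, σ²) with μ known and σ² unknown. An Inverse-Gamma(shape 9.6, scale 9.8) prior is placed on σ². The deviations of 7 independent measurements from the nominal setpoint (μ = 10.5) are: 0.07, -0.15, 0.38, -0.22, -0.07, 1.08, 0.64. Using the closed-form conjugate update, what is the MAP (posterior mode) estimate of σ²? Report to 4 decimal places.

0.7589

With known mean μ and an Inverse-Gamma(α, β) prior on σ², the Normal likelihood is conjugate: posterior is Inv-Gamma(α + n/2, β + Σ(xᵢ−μ)²/2).
Σ(xᵢ−μ)² = (0.07)² + (-0.15)² + (0.38)² + (-0.22)² + (-0.07)² + (1.08)² + (0.64)² = 1.8011.
Posterior: Inv-Gamma(9.6 + 7/2, 9.8 + 1.8011/2) = Inv-Gamma(13.10, 10.70055).
Mode = β/(α+1) = 10.70055/14.10 = 0.7589.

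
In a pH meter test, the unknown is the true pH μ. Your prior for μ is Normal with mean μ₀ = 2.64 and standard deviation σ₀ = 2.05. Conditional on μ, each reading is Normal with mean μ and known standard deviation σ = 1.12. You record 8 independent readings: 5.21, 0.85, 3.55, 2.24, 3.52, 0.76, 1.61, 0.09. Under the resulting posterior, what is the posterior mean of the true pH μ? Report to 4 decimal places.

2.2435

For Normal data with known variance σ², a Normal(μ₀, σ₀²) prior on μ is conjugate. Posterior precision = 1/σ₀² + n/σ²; posterior mean is the precision-weighted average of μ₀ and x̄.
Σxᵢ = 5.21 + 0.85 + 3.55 + 2.24 + 3.52 + 0.76 + 1.61 + 0.09 = 17.83, so n·x̄ = 17.83.
σ₀² = 2.05² = 4.2025, σ² = 1.12² = 1.2544; σ² + n·σ₀² = 1.2544 + 8·4.2025 = 34.8744.
Posterior mean = (μ₀/σ₀² + n·x̄/σ²)/(1/σ₀² + n/σ²) = (σ²·μ₀ + σ₀²·n·x̄)/(σ² + n·σ₀²) = (1.2544·2.64 + 4.2025·17.83)/34.8744 = 78.242191/34.8744 = 2.2435.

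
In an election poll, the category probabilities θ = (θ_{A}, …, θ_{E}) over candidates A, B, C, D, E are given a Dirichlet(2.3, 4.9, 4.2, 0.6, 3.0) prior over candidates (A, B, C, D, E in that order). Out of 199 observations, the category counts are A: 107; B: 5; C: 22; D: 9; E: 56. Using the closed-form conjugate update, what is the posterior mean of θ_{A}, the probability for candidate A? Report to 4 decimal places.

0.5107

The Dirichlet prior is conjugate to the Multinomial likelihood: each posterior αⱼ = prior αⱼ + observed count nⱼ.
Posterior concentration: (109.3, 9.9, 26.2, 9.6, 59.0), total = 214.0.
E[θ_{A}|data] = α_{A}/Σα = 109.3/214.0 = 0.5107.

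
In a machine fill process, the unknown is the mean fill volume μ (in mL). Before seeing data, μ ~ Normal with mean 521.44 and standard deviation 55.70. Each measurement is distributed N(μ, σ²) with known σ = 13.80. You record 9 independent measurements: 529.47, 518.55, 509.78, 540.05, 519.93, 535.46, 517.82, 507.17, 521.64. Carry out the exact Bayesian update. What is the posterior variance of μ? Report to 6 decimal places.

21.016659

For Normal data with known variance σ², a Normal(μ₀, σ₀²) prior on μ is conjugate. Posterior precision = 1/σ₀² + n/σ²; posterior mean is the precision-weighted average of μ₀ and x̄.
σ₀² = 55.70² = 3102.49, σ² = 13.80² = 190.44; σ² + n·σ₀² = 190.44 + 9·3102.49 = 28112.85.
Posterior precision = 1/σ₀² + n/σ² = 1/3102.49 + 9/190.44 = (σ² + n·σ₀²)/(σ₀²σ²) = 28112.85/(3102.49·190.44); posterior variance σₙ² = σ₀²σ²/(σ² + n·σ₀²) = 3102.49·190.44/28112.85 = 21.016659.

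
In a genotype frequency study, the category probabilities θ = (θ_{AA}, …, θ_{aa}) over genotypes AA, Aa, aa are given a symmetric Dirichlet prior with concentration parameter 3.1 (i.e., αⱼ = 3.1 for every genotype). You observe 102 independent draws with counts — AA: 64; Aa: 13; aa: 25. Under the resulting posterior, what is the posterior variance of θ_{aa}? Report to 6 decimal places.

0.001681

The Dirichlet prior is conjugate to the Multinomial likelihood: each posterior αⱼ = prior αⱼ + observed count nⱼ.
Posterior concentration: (67.1, 16.1, 28.1), total = 111.3.
Var[θ_j] = α_j(Σα−α_j)/((Σα)²(Σα+1)) = 28.1·83.2/(111.3²·112.3) = 0.001681.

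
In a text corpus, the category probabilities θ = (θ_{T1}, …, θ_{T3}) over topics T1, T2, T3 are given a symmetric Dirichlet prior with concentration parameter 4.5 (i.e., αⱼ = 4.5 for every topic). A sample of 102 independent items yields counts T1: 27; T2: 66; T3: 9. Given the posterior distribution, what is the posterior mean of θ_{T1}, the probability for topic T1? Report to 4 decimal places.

The Dirichlet prior is conjugate to the Multinomial likelihood: each posterior αⱼ = prior αⱼ + observed count nⱼ.
Posterior concentration: (31.5, 70.5, 13.5), total = 115.5.
E[θ_{T1}|data] = α_{T1}/Σα = 31.5/115.5 = 0.2727.

0.2727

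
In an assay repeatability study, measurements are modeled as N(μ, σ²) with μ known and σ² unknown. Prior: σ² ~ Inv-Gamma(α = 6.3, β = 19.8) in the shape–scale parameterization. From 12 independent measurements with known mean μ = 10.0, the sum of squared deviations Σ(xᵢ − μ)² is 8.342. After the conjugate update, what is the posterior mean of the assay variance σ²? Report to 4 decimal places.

With known mean μ and an Inverse-Gamma(α, β) prior on σ², the Normal likelihood is conjugate: posterior is Inv-Gamma(α + n/2, β + Σ(xᵢ−μ)²/2).
Posterior: Inv-Gamma(6.3 + 12/2, 19.8 + 8.342/2) = Inv-Gamma(12.30, 23.9710).
E[σ²|data] = β/(α−1) = 23.9710/11.30 = 2.1213.

2.1213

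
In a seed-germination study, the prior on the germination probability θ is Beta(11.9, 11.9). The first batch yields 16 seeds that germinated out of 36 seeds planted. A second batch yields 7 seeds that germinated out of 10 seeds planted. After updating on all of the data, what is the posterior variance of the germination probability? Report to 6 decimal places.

0.003531

The Beta prior is conjugate to a Binomial/Bernoulli likelihood; the update adds successes to α and failures to β.
After batch 1: Beta(11.9+16, 11.9+20) = Beta(27.9, 31.9).
After batch 2: Beta(27.9+7, 31.9+3) = Beta(34.9, 34.9).
Var = αβ/((α+β)²(α+β+1)) = 34.9·34.9/(69.8²·70.8) = 0.003531.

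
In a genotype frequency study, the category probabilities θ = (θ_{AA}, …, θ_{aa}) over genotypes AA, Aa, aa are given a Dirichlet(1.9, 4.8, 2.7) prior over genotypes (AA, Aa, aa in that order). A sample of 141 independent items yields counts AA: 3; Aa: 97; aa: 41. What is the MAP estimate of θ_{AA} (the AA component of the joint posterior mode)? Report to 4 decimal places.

0.0265

The Dirichlet prior is conjugate to the Multinomial likelihood: each posterior αⱼ = prior αⱼ + observed count nⱼ.
Posterior concentration: (4.9, 101.8, 43.7), total = 150.4.
Joint mode component: (α_{AA}−1)/(Σα−K) = 3.9/147.4 = 0.0265.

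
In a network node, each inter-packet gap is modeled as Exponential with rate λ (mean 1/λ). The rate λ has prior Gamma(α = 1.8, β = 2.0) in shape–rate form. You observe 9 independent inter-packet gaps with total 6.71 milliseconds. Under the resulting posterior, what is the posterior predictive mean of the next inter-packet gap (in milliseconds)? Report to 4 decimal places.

0.8888

With a Gamma(shape α, rate β) prior on the exponential rate λ, the posterior after n observations with total T = Σxᵢ is Gamma(α+n, β+T).
Posterior: Gamma(1.8+9, 2.0+6.71) = Gamma(10.8, 8.71).
The predictive distribution for the next observation is Lomax; its mean is β/(α−1) = 8.71/9.8 = 0.8888.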